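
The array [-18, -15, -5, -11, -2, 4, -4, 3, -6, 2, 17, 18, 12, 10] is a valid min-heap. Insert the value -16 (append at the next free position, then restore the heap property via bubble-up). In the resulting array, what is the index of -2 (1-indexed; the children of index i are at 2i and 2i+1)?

append -16 at index 15 → [-18, -15, -5, -11, -2, 4, -4, 3, -6, 2, 17, 18, 12, 10, -16]
-16 < parent -4 at index 7, swap → [-18, -15, -5, -11, -2, 4, -16, 3, -6, 2, 17, 18, 12, 10, -4]
-16 < parent -5 at index 3, swap → [-18, -15, -16, -11, -2, 4, -5, 3, -6, 2, 17, 18, 12, 10, -4]
resulting array: [-18, -15, -16, -11, -2, 4, -5, 3, -6, 2, 17, 18, 12, 10, -4]

5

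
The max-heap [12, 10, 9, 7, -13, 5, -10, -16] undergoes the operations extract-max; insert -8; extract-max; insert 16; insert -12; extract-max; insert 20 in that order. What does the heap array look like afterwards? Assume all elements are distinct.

[20, 9, 5, 7, -13, -16, -10, -12, -8]

extract-max → returns 12:
  remove root 12; move last element -16 to root → [-16, 10, 9, 7, -13, 5, -10]
  -16 vs larger child 10 at index 1, swap → [10, -16, 9, 7, -13, 5, -10]
  -16 vs larger child 7 at index 3, swap → [10, 7, 9, -16, -13, 5, -10]
insert -8:
  append -8 at index 7 → [10, 7, 9, -16, -13, 5, -10, -8]
  -8 > parent -16 at index 3, swap → [10, 7, 9, -8, -13, 5, -10, -16]
extract-max → returns 10:
  remove root 10; move last element -16 to root → [-16, 7, 9, -8, -13, 5, -10]
  -16 vs larger child 9 at index 2, swap → [9, 7, -16, -8, -13, 5, -10]
  -16 vs larger child 5 at index 5, swap → [9, 7, 5, -8, -13, -16, -10]
insert 16:
  append 16 at index 7 → [9, 7, 5, -8, -13, -16, -10, 16]
  16 > parent -8 at index 3, swap → [9, 7, 5, 16, -13, -16, -10, -8]
  16 > parent 7 at index 1, swap → [9, 16, 5, 7, -13, -16, -10, -8]
  16 > parent 9 at index 0, swap → [16, 9, 5, 7, -13, -16, -10, -8]
insert -12:
  append -12 at index 8 → [16, 9, 5, 7, -13, -16, -10, -8, -12] (no swap needed)
extract-max → returns 16:
  remove root 16; move last element -12 to root → [-12, 9, 5, 7, -13, -16, -10, -8]
  -12 vs larger child 9 at index 1, swap → [9, -12, 5, 7, -13, -16, -10, -8]
  -12 vs larger child 7 at index 3, swap → [9, 7, 5, -12, -13, -16, -10, -8]
  -12 vs only child -8 at index 7, swap → [9, 7, 5, -8, -13, -16, -10, -12]
insert 20:
  append 20 at index 8 → [9, 7, 5, -8, -13, -16, -10, -12, 20]
  20 > parent -8 at index 3, swap → [9, 7, 5, 20, -13, -16, -10, -12, -8]
  20 > parent 7 at index 1, swap → [9, 20, 5, 7, -13, -16, -10, -12, -8]
  20 > parent 9 at index 0, swap → [20, 9, 5, 7, -13, -16, -10, -12, -8]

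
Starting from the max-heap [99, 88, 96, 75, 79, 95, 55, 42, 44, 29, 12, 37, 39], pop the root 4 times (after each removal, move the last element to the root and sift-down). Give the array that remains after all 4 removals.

[79, 75, 55, 44, 29, 39, 37, 42, 12]

extract-max #1 returns 99:
  remove root 99; move last element 39 to root → [39, 88, 96, 75, 79, 95, 55, 42, 44, 29, 12, 37]
  39 vs larger child 96 at index 2, swap → [96, 88, 39, 75, 79, 95, 55, 42, 44, 29, 12, 37]
  39 vs larger child 95 at index 5, swap → [96, 88, 95, 75, 79, 39, 55, 42, 44, 29, 12, 37]
extract-max #2 returns 96:
  remove root 96; move last element 37 to root → [37, 88, 95, 75, 79, 39, 55, 42, 44, 29, 12]
  37 vs larger child 95 at index 2, swap → [95, 88, 37, 75, 79, 39, 55, 42, 44, 29, 12]
  37 vs larger child 55 at index 6, swap → [95, 88, 55, 75, 79, 39, 37, 42, 44, 29, 12]
extract-max #3 returns 95:
  remove root 95; move last element 12 to root → [12, 88, 55, 75, 79, 39, 37, 42, 44, 29]
  12 vs larger child 88 at index 1, swap → [88, 12, 55, 75, 79, 39, 37, 42, 44, 29]
  12 vs larger child 79 at index 4, swap → [88, 79, 55, 75, 12, 39, 37, 42, 44, 29]
  12 vs only child 29 at index 9, swap → [88, 79, 55, 75, 29, 39, 37, 42, 44, 12]
extract-max #4 returns 88:
  remove root 88; move last element 12 to root → [12, 79, 55, 75, 29, 39, 37, 42, 44]
  12 vs larger child 79 at index 1, swap → [79, 12, 55, 75, 29, 39, 37, 42, 44]
  12 vs larger child 75 at index 3, swap → [79, 75, 55, 12, 29, 39, 37, 42, 44]
  12 vs larger child 44 at index 8, swap → [79, 75, 55, 44, 29, 39, 37, 42, 12]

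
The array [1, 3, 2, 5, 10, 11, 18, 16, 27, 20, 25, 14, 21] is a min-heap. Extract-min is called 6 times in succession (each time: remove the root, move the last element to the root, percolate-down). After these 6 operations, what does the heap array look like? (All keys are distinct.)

extract-min #1 returns 1:
  remove root 1; move last element 21 to root → [21, 3, 2, 5, 10, 11, 18, 16, 27, 20, 25, 14]
  21 vs smaller child 2 at index 2, swap → [2, 3, 21, 5, 10, 11, 18, 16, 27, 20, 25, 14]
  21 vs smaller child 11 at index 5, swap → [2, 3, 11, 5, 10, 21, 18, 16, 27, 20, 25, 14]
  21 vs only child 14 at index 11, swap → [2, 3, 11, 5, 10, 14, 18, 16, 27, 20, 25, 21]
extract-min #2 returns 2:
  remove root 2; move last element 21 to root → [21, 3, 11, 5, 10, 14, 18, 16, 27, 20, 25]
  21 vs smaller child 3 at index 1, swap → [3, 21, 11, 5, 10, 14, 18, 16, 27, 20, 25]
  21 vs smaller child 5 at index 3, swap → [3, 5, 11, 21, 10, 14, 18, 16, 27, 20, 25]
  21 vs smaller child 16 at index 7, swap → [3, 5, 11, 16, 10, 14, 18, 21, 27, 20, 25]
extract-min #3 returns 3:
  remove root 3; move last element 25 to root → [25, 5, 11, 16, 10, 14, 18, 21, 27, 20]
  25 vs smaller child 5 at index 1, swap → [5, 25, 11, 16, 10, 14, 18, 21, 27, 20]
  25 vs smaller child 10 at index 4, swap → [5, 10, 11, 16, 25, 14, 18, 21, 27, 20]
  25 vs only child 20 at index 9, swap → [5, 10, 11, 16, 20, 14, 18, 21, 27, 25]
extract-min #4 returns 5:
  remove root 5; move last element 25 to root → [25, 10, 11, 16, 20, 14, 18, 21, 27]
  25 vs smaller child 10 at index 1, swap → [10, 25, 11, 16, 20, 14, 18, 21, 27]
  25 vs smaller child 16 at index 3, swap → [10, 16, 11, 25, 20, 14, 18, 21, 27]
  25 vs smaller child 21 at index 7, swap → [10, 16, 11, 21, 20, 14, 18, 25, 27]
extract-min #5 returns 10:
  remove root 10; move last element 27 to root → [27, 16, 11, 21, 20, 14, 18, 25]
  27 vs smaller child 11 at index 2, swap → [11, 16, 27, 21, 20, 14, 18, 25]
  27 vs smaller child 14 at index 5, swap → [11, 16, 14, 21, 20, 27, 18, 25]
extract-min #6 returns 11:
  remove root 11; move last element 25 to root → [25, 16, 14, 21, 20, 27, 18]
  25 vs smaller child 14 at index 2, swap → [14, 16, 25, 21, 20, 27, 18]
  25 vs smaller child 18 at index 6, swap → [14, 16, 18, 21, 20, 27, 25]

[14, 16, 18, 21, 20, 27, 25]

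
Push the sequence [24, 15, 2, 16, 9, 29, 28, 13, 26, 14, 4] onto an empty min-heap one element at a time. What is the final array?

[2, 4, 15, 13, 9, 29, 28, 24, 26, 16, 14]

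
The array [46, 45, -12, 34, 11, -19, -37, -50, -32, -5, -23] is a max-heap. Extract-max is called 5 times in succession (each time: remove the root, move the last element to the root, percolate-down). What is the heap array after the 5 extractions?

[-12, -23, -19, -50, -32, -37]

extract-max #1 returns 46:
  remove root 46; move last element -23 to root → [-23, 45, -12, 34, 11, -19, -37, -50, -32, -5]
  -23 vs larger child 45 at index 1, swap → [45, -23, -12, 34, 11, -19, -37, -50, -32, -5]
  -23 vs larger child 34 at index 3, swap → [45, 34, -12, -23, 11, -19, -37, -50, -32, -5]
extract-max #2 returns 45:
  remove root 45; move last element -5 to root → [-5, 34, -12, -23, 11, -19, -37, -50, -32]
  -5 vs larger child 34 at index 1, swap → [34, -5, -12, -23, 11, -19, -37, -50, -32]
  -5 vs larger child 11 at index 4, swap → [34, 11, -12, -23, -5, -19, -37, -50, -32]
extract-max #3 returns 34:
  remove root 34; move last element -32 to root → [-32, 11, -12, -23, -5, -19, -37, -50]
  -32 vs larger child 11 at index 1, swap → [11, -32, -12, -23, -5, -19, -37, -50]
  -32 vs larger child -5 at index 4, swap → [11, -5, -12, -23, -32, -19, -37, -50]
extract-max #4 returns 11:
  remove root 11; move last element -50 to root → [-50, -5, -12, -23, -32, -19, -37]
  -50 vs larger child -5 at index 1, swap → [-5, -50, -12, -23, -32, -19, -37]
  -50 vs larger child -23 at index 3, swap → [-5, -23, -12, -50, -32, -19, -37]
extract-max #5 returns -5:
  remove root -5; move last element -37 to root → [-37, -23, -12, -50, -32, -19]
  -37 vs larger child -12 at index 2, swap → [-12, -23, -37, -50, -32, -19]
  -37 vs only child -19 at index 5, swap → [-12, -23, -19, -50, -32, -37]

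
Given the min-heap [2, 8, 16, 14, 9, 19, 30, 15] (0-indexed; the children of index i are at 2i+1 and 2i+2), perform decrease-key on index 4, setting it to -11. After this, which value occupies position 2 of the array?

16

set index 4 from 9 to -11 → [2, 8, 16, 14, -11, 19, 30, 15]
-11 < parent 8 at index 1, swap → [2, -11, 16, 14, 8, 19, 30, 15]
-11 < parent 2 at index 0, swap → [-11, 2, 16, 14, 8, 19, 30, 15]
resulting array: [-11, 2, 16, 14, 8, 19, 30, 15]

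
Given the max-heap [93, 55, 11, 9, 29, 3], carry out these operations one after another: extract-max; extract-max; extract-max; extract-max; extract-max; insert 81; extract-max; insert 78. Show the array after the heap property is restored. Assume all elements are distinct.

[78, 3]

extract-max → returns 93:
  remove root 93; move last element 3 to root → [3, 55, 11, 9, 29]
  3 vs larger child 55 at index 1, swap → [55, 3, 11, 9, 29]
  3 vs larger child 29 at index 4, swap → [55, 29, 11, 9, 3]
extract-max → returns 55:
  remove root 55; move last element 3 to root → [3, 29, 11, 9]
  3 vs larger child 29 at index 1, swap → [29, 3, 11, 9]
  3 vs only child 9 at index 3, swap → [29, 9, 11, 3]
extract-max → returns 29:
  remove root 29; move last element 3 to root → [3, 9, 11]
  3 vs larger child 11 at index 2, swap → [11, 9, 3]
extract-max → returns 11:
  remove root 11; move last element 3 to root → [3, 9]
  3 vs only child 9 at index 1, swap → [9, 3]
extract-max → returns 9:
  remove root 9; move last element 3 to root → [3] (no swap needed)
insert 81:
  append 81 at index 1 → [3, 81]
  81 > parent 3 at index 0, swap → [81, 3]
extract-max → returns 81:
  remove root 81; move last element 3 to root → [3] (no swap needed)
insert 78:
  append 78 at index 1 → [3, 78]
  78 > parent 3 at index 0, swap → [78, 3]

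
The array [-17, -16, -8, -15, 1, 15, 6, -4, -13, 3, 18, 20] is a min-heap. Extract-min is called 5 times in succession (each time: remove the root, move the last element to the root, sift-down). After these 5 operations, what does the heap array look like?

extract-min #1 returns -17:
  remove root -17; move last element 20 to root → [20, -16, -8, -15, 1, 15, 6, -4, -13, 3, 18]
  20 vs smaller child -16 at index 1, swap → [-16, 20, -8, -15, 1, 15, 6, -4, -13, 3, 18]
  20 vs smaller child -15 at index 3, swap → [-16, -15, -8, 20, 1, 15, 6, -4, -13, 3, 18]
  20 vs smaller child -13 at index 8, swap → [-16, -15, -8, -13, 1, 15, 6, -4, 20, 3, 18]
extract-min #2 returns -16:
  remove root -16; move last element 18 to root → [18, -15, -8, -13, 1, 15, 6, -4, 20, 3]
  18 vs smaller child -15 at index 1, swap → [-15, 18, -8, -13, 1, 15, 6, -4, 20, 3]
  18 vs smaller child -13 at index 3, swap → [-15, -13, -8, 18, 1, 15, 6, -4, 20, 3]
  18 vs smaller child -4 at index 7, swap → [-15, -13, -8, -4, 1, 15, 6, 18, 20, 3]
extract-min #3 returns -15:
  remove root -15; move last element 3 to root → [3, -13, -8, -4, 1, 15, 6, 18, 20]
  3 vs smaller child -13 at index 1, swap → [-13, 3, -8, -4, 1, 15, 6, 18, 20]
  3 vs smaller child -4 at index 3, swap → [-13, -4, -8, 3, 1, 15, 6, 18, 20]
extract-min #4 returns -13:
  remove root -13; move last element 20 to root → [20, -4, -8, 3, 1, 15, 6, 18]
  20 vs smaller child -8 at index 2, swap → [-8, -4, 20, 3, 1, 15, 6, 18]
  20 vs smaller child 6 at index 6, swap → [-8, -4, 6, 3, 1, 15, 20, 18]
extract-min #5 returns -8:
  remove root -8; move last element 18 to root → [18, -4, 6, 3, 1, 15, 20]
  18 vs smaller child -4 at index 1, swap → [-4, 18, 6, 3, 1, 15, 20]
  18 vs smaller child 1 at index 4, swap → [-4, 1, 6, 3, 18, 15, 20]

[-4, 1, 6, 3, 18, 15, 20]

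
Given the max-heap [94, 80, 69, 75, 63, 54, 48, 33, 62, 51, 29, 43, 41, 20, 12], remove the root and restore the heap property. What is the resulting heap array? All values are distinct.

[80, 75, 69, 62, 63, 54, 48, 33, 12, 51, 29, 43, 41, 20]

remove root 94; move last element 12 to root → [12, 80, 69, 75, 63, 54, 48, 33, 62, 51, 29, 43, 41, 20]
12 vs larger child 80 at index 1, swap → [80, 12, 69, 75, 63, 54, 48, 33, 62, 51, 29, 43, 41, 20]
12 vs larger child 75 at index 3, swap → [80, 75, 69, 12, 63, 54, 48, 33, 62, 51, 29, 43, 41, 20]
12 vs larger child 62 at index 8, swap → [80, 75, 69, 62, 63, 54, 48, 33, 12, 51, 29, 43, 41, 20]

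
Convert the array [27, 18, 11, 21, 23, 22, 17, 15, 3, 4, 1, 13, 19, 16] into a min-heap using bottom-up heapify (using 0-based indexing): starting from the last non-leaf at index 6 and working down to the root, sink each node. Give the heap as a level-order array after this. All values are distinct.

[1, 3, 11, 15, 4, 13, 16, 27, 21, 18, 23, 22, 19, 17]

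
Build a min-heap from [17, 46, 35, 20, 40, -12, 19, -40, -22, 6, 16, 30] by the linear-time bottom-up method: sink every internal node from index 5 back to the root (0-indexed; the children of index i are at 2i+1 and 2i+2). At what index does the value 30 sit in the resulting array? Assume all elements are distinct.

sift down from index 5: already satisfies heap property
sift down from index 4:
  40 vs smaller child 6 at index 9, swap → [17, 46, 35, 20, 6, -12, 19, -40, -22, 40, 16, 30]
sift down from index 3:
  20 vs smaller child -40 at index 7, swap → [17, 46, 35, -40, 6, -12, 19, 20, -22, 40, 16, 30]
sift down from index 2:
  35 vs smaller child -12 at index 5, swap → [17, 46, -12, -40, 6, 35, 19, 20, -22, 40, 16, 30]
  35 vs only child 30 at index 11, swap → [17, 46, -12, -40, 6, 30, 19, 20, -22, 40, 16, 35]
sift down from index 1:
  46 vs smaller child -40 at index 3, swap → [17, -40, -12, 46, 6, 30, 19, 20, -22, 40, 16, 35]
  46 vs smaller child -22 at index 8, swap → [17, -40, -12, -22, 6, 30, 19, 20, 46, 40, 16, 35]
sift down from index 0:
  17 vs smaller child -40 at index 1, swap → [-40, 17, -12, -22, 6, 30, 19, 20, 46, 40, 16, 35]
  17 vs smaller child -22 at index 3, swap → [-40, -22, -12, 17, 6, 30, 19, 20, 46, 40, 16, 35]
resulting array: [-40, -22, -12, 17, 6, 30, 19, 20, 46, 40, 16, 35]

5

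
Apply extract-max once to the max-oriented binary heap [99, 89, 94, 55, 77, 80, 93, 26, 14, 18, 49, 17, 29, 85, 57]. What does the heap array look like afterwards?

[94, 89, 93, 55, 77, 80, 85, 26, 14, 18, 49, 17, 29, 57]

remove root 99; move last element 57 to root → [57, 89, 94, 55, 77, 80, 93, 26, 14, 18, 49, 17, 29, 85]
57 vs larger child 94 at index 2, swap → [94, 89, 57, 55, 77, 80, 93, 26, 14, 18, 49, 17, 29, 85]
57 vs larger child 93 at index 6, swap → [94, 89, 93, 55, 77, 80, 57, 26, 14, 18, 49, 17, 29, 85]
57 vs only child 85 at index 13, swap → [94, 89, 93, 55, 77, 80, 85, 26, 14, 18, 49, 17, 29, 57]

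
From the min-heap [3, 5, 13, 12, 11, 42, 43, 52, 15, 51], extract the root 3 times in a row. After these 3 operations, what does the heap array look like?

[12, 15, 13, 52, 51, 42, 43]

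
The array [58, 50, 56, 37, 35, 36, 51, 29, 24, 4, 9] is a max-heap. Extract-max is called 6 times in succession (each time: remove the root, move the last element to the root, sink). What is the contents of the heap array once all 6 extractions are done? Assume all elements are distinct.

[35, 29, 9, 4, 24]

extract-max #1 returns 58:
  remove root 58; move last element 9 to root → [9, 50, 56, 37, 35, 36, 51, 29, 24, 4]
  9 vs larger child 56 at index 2, swap → [56, 50, 9, 37, 35, 36, 51, 29, 24, 4]
  9 vs larger child 51 at index 6, swap → [56, 50, 51, 37, 35, 36, 9, 29, 24, 4]
extract-max #2 returns 56:
  remove root 56; move last element 4 to root → [4, 50, 51, 37, 35, 36, 9, 29, 24]
  4 vs larger child 51 at index 2, swap → [51, 50, 4, 37, 35, 36, 9, 29, 24]
  4 vs larger child 36 at index 5, swap → [51, 50, 36, 37, 35, 4, 9, 29, 24]
extract-max #3 returns 51:
  remove root 51; move last element 24 to root → [24, 50, 36, 37, 35, 4, 9, 29]
  24 vs larger child 50 at index 1, swap → [50, 24, 36, 37, 35, 4, 9, 29]
  24 vs larger child 37 at index 3, swap → [50, 37, 36, 24, 35, 4, 9, 29]
  24 vs only child 29 at index 7, swap → [50, 37, 36, 29, 35, 4, 9, 24]
extract-max #4 returns 50:
  remove root 50; move last element 24 to root → [24, 37, 36, 29, 35, 4, 9]
  24 vs larger child 37 at index 1, swap → [37, 24, 36, 29, 35, 4, 9]
  24 vs larger child 35 at index 4, swap → [37, 35, 36, 29, 24, 4, 9]
extract-max #5 returns 37:
  remove root 37; move last element 9 to root → [9, 35, 36, 29, 24, 4]
  9 vs larger child 36 at index 2, swap → [36, 35, 9, 29, 24, 4]
extract-max #6 returns 36:
  remove root 36; move last element 4 to root → [4, 35, 9, 29, 24]
  4 vs larger child 35 at index 1, swap → [35, 4, 9, 29, 24]
  4 vs larger child 29 at index 3, swap → [35, 29, 9, 4, 24]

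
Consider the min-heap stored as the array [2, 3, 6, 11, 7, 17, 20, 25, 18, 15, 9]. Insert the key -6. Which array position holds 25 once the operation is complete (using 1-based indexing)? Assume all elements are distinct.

append -6 at index 12 → [2, 3, 6, 11, 7, 17, 20, 25, 18, 15, 9, -6]
-6 < parent 17 at index 6, swap → [2, 3, 6, 11, 7, -6, 20, 25, 18, 15, 9, 17]
-6 < parent 6 at index 3, swap → [2, 3, -6, 11, 7, 6, 20, 25, 18, 15, 9, 17]
-6 < parent 2 at index 1, swap → [-6, 3, 2, 11, 7, 6, 20, 25, 18, 15, 9, 17]
resulting array: [-6, 3, 2, 11, 7, 6, 20, 25, 18, 15, 9, 17]

8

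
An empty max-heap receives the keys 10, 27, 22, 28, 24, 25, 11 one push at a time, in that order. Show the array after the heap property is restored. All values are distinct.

[28, 27, 25, 10, 24, 22, 11]

Insert 10:
  append 10 at index 0 → [10] (no swap needed)
Insert 27:
  append 27 at index 1 → [10, 27]
  27 > parent 10 at index 0, swap → [27, 10]
Insert 22:
  append 22 at index 2 → [27, 10, 22] (no swap needed)
Insert 28:
  append 28 at index 3 → [27, 10, 22, 28]
  28 > parent 10 at index 1, swap → [27, 28, 22, 10]
  28 > parent 27 at index 0, swap → [28, 27, 22, 10]
Insert 24:
  append 24 at index 4 → [28, 27, 22, 10, 24] (no swap needed)
Insert 25:
  append 25 at index 5 → [28, 27, 22, 10, 24, 25]
  25 > parent 22 at index 2, swap → [28, 27, 25, 10, 24, 22]
Insert 11:
  append 11 at index 6 → [28, 27, 25, 10, 24, 22, 11] (no swap needed)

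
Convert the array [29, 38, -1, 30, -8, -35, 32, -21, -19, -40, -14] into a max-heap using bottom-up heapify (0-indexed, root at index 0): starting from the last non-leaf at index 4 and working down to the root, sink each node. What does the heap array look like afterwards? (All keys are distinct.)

sift down from index 4: already satisfies heap property
sift down from index 3: already satisfies heap property
sift down from index 2:
  -1 vs larger child 32 at index 6, swap → [29, 38, 32, 30, -8, -35, -1, -21, -19, -40, -14]
sift down from index 1: already satisfies heap property
sift down from index 0:
  29 vs larger child 38 at index 1, swap → [38, 29, 32, 30, -8, -35, -1, -21, -19, -40, -14]
  29 vs larger child 30 at index 3, swap → [38, 30, 32, 29, -8, -35, -1, -21, -19, -40, -14]

[38, 30, 32, 29, -8, -35, -1, -21, -19, -40, -14]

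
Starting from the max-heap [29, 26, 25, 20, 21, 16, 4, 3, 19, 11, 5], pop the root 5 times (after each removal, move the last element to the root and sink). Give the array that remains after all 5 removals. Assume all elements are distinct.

extract-max #1 returns 29:
  remove root 29; move last element 5 to root → [5, 26, 25, 20, 21, 16, 4, 3, 19, 11]
  5 vs larger child 26 at index 1, swap → [26, 5, 25, 20, 21, 16, 4, 3, 19, 11]
  5 vs larger child 21 at index 4, swap → [26, 21, 25, 20, 5, 16, 4, 3, 19, 11]
  5 vs only child 11 at index 9, swap → [26, 21, 25, 20, 11, 16, 4, 3, 19, 5]
extract-max #2 returns 26:
  remove root 26; move last element 5 to root → [5, 21, 25, 20, 11, 16, 4, 3, 19]
  5 vs larger child 25 at index 2, swap → [25, 21, 5, 20, 11, 16, 4, 3, 19]
  5 vs larger child 16 at index 5, swap → [25, 21, 16, 20, 11, 5, 4, 3, 19]
extract-max #3 returns 25:
  remove root 25; move last element 19 to root → [19, 21, 16, 20, 11, 5, 4, 3]
  19 vs larger child 21 at index 1, swap → [21, 19, 16, 20, 11, 5, 4, 3]
  19 vs larger child 20 at index 3, swap → [21, 20, 16, 19, 11, 5, 4, 3]
extract-max #4 returns 21:
  remove root 21; move last element 3 to root → [3, 20, 16, 19, 11, 5, 4]
  3 vs larger child 20 at index 1, swap → [20, 3, 16, 19, 11, 5, 4]
  3 vs larger child 19 at index 3, swap → [20, 19, 16, 3, 11, 5, 4]
extract-max #5 returns 20:
  remove root 20; move last element 4 to root → [4, 19, 16, 3, 11, 5]
  4 vs larger child 19 at index 1, swap → [19, 4, 16, 3, 11, 5]
  4 vs larger child 11 at index 4, swap → [19, 11, 16, 3, 4, 5]

[19, 11, 16, 3, 4, 5]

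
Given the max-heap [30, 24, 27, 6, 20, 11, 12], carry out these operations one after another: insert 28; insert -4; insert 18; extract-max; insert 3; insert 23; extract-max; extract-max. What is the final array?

insert 28:
  append 28 at index 7 → [30, 24, 27, 6, 20, 11, 12, 28]
  28 > parent 6 at index 3, swap → [30, 24, 27, 28, 20, 11, 12, 6]
  28 > parent 24 at index 1, swap → [30, 28, 27, 24, 20, 11, 12, 6]
insert -4:
  append -4 at index 8 → [30, 28, 27, 24, 20, 11, 12, 6, -4] (no swap needed)
insert 18:
  append 18 at index 9 → [30, 28, 27, 24, 20, 11, 12, 6, -4, 18] (no swap needed)
extract-max → returns 30:
  remove root 30; move last element 18 to root → [18, 28, 27, 24, 20, 11, 12, 6, -4]
  18 vs larger child 28 at index 1, swap → [28, 18, 27, 24, 20, 11, 12, 6, -4]
  18 vs larger child 24 at index 3, swap → [28, 24, 27, 18, 20, 11, 12, 6, -4]
insert 3:
  append 3 at index 9 → [28, 24, 27, 18, 20, 11, 12, 6, -4, 3] (no swap needed)
insert 23:
  append 23 at index 10 → [28, 24, 27, 18, 20, 11, 12, 6, -4, 3, 23]
  23 > parent 20 at index 4, swap → [28, 24, 27, 18, 23, 11, 12, 6, -4, 3, 20]
extract-max → returns 28:
  remove root 28; move last element 20 to root → [20, 24, 27, 18, 23, 11, 12, 6, -4, 3]
  20 vs larger child 27 at index 2, swap → [27, 24, 20, 18, 23, 11, 12, 6, -4, 3]
extract-max → returns 27:
  remove root 27; move last element 3 to root → [3, 24, 20, 18, 23, 11, 12, 6, -4]
  3 vs larger child 24 at index 1, swap → [24, 3, 20, 18, 23, 11, 12, 6, -4]
  3 vs larger child 23 at index 4, swap → [24, 23, 20, 18, 3, 11, 12, 6, -4]

[24, 23, 20, 18, 3, 11, 12, 6, -4]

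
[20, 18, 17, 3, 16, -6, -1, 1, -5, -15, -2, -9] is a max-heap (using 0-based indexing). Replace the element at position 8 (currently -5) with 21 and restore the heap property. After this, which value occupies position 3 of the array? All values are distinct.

set index 8 from -5 to 21 → [20, 18, 17, 3, 16, -6, -1, 1, 21, -15, -2, -9]
21 > parent 3 at index 3, swap → [20, 18, 17, 21, 16, -6, -1, 1, 3, -15, -2, -9]
21 > parent 18 at index 1, swap → [20, 21, 17, 18, 16, -6, -1, 1, 3, -15, -2, -9]
21 > parent 20 at index 0, swap → [21, 20, 17, 18, 16, -6, -1, 1, 3, -15, -2, -9]
resulting array: [21, 20, 17, 18, 16, -6, -1, 1, 3, -15, -2, -9]

18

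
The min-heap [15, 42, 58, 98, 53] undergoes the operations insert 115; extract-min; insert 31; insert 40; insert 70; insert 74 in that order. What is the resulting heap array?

insert 115:
  append 115 at index 5 → [15, 42, 58, 98, 53, 115] (no swap needed)
extract-min → returns 15:
  remove root 15; move last element 115 to root → [115, 42, 58, 98, 53]
  115 vs smaller child 42 at index 1, swap → [42, 115, 58, 98, 53]
  115 vs smaller child 53 at index 4, swap → [42, 53, 58, 98, 115]
insert 31:
  append 31 at index 5 → [42, 53, 58, 98, 115, 31]
  31 < parent 58 at index 2, swap → [42, 53, 31, 98, 115, 58]
  31 < parent 42 at index 0, swap → [31, 53, 42, 98, 115, 58]
insert 40:
  append 40 at index 6 → [31, 53, 42, 98, 115, 58, 40]
  40 < parent 42 at index 2, swap → [31, 53, 40, 98, 115, 58, 42]
insert 70:
  append 70 at index 7 → [31, 53, 40, 98, 115, 58, 42, 70]
  70 < parent 98 at index 3, swap → [31, 53, 40, 70, 115, 58, 42, 98]
insert 74:
  append 74 at index 8 → [31, 53, 40, 70, 115, 58, 42, 98, 74] (no swap needed)

[31, 53, 40, 70, 115, 58, 42, 98, 74]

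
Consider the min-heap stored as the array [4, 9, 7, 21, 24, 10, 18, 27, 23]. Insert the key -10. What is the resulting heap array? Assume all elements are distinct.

[-10, 4, 7, 21, 9, 10, 18, 27, 23, 24]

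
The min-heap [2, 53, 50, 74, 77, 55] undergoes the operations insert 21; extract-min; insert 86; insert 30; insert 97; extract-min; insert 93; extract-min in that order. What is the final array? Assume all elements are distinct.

insert 21:
  append 21 at index 6 → [2, 53, 50, 74, 77, 55, 21]
  21 < parent 50 at index 2, swap → [2, 53, 21, 74, 77, 55, 50]
extract-min → returns 2:
  remove root 2; move last element 50 to root → [50, 53, 21, 74, 77, 55]
  50 vs smaller child 21 at index 2, swap → [21, 53, 50, 74, 77, 55]
insert 86:
  append 86 at index 6 → [21, 53, 50, 74, 77, 55, 86] (no swap needed)
insert 30:
  append 30 at index 7 → [21, 53, 50, 74, 77, 55, 86, 30]
  30 < parent 74 at index 3, swap → [21, 53, 50, 30, 77, 55, 86, 74]
  30 < parent 53 at index 1, swap → [21, 30, 50, 53, 77, 55, 86, 74]
insert 97:
  append 97 at index 8 → [21, 30, 50, 53, 77, 55, 86, 74, 97] (no swap needed)
extract-min → returns 21:
  remove root 21; move last element 97 to root → [97, 30, 50, 53, 77, 55, 86, 74]
  97 vs smaller child 30 at index 1, swap → [30, 97, 50, 53, 77, 55, 86, 74]
  97 vs smaller child 53 at index 3, swap → [30, 53, 50, 97, 77, 55, 86, 74]
  97 vs only child 74 at index 7, swap → [30, 53, 50, 74, 77, 55, 86, 97]
insert 93:
  append 93 at index 8 → [30, 53, 50, 74, 77, 55, 86, 97, 93] (no swap needed)
extract-min → returns 30:
  remove root 30; move last element 93 to root → [93, 53, 50, 74, 77, 55, 86, 97]
  93 vs smaller child 50 at index 2, swap → [50, 53, 93, 74, 77, 55, 86, 97]
  93 vs smaller child 55 at index 5, swap → [50, 53, 55, 74, 77, 93, 86, 97]

[50, 53, 55, 74, 77, 93, 86, 97]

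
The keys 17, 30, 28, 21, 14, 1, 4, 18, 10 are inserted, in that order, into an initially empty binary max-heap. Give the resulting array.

[30, 21, 28, 18, 14, 1, 4, 17, 10]

Insert 17:
  append 17 at index 0 → [17] (no swap needed)
Insert 30:
  append 30 at index 1 → [17, 30]
  30 > parent 17 at index 0, swap → [30, 17]
Insert 28:
  append 28 at index 2 → [30, 17, 28] (no swap needed)
Insert 21:
  append 21 at index 3 → [30, 17, 28, 21]
  21 > parent 17 at index 1, swap → [30, 21, 28, 17]
Insert 14:
  append 14 at index 4 → [30, 21, 28, 17, 14] (no swap needed)
Insert 1:
  append 1 at index 5 → [30, 21, 28, 17, 14, 1] (no swap needed)
Insert 4:
  append 4 at index 6 → [30, 21, 28, 17, 14, 1, 4] (no swap needed)
Insert 18:
  append 18 at index 7 → [30, 21, 28, 17, 14, 1, 4, 18]
  18 > parent 17 at index 3, swap → [30, 21, 28, 18, 14, 1, 4, 17]
Insert 10:
  append 10 at index 8 → [30, 21, 28, 18, 14, 1, 4, 17, 10] (no swap needed)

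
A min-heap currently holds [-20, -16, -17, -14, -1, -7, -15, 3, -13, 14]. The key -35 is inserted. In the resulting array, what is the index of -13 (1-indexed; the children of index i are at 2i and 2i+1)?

9

append -35 at index 11 → [-20, -16, -17, -14, -1, -7, -15, 3, -13, 14, -35]
-35 < parent -1 at index 5, swap → [-20, -16, -17, -14, -35, -7, -15, 3, -13, 14, -1]
-35 < parent -16 at index 2, swap → [-20, -35, -17, -14, -16, -7, -15, 3, -13, 14, -1]
-35 < parent -20 at index 1, swap → [-35, -20, -17, -14, -16, -7, -15, 3, -13, 14, -1]
resulting array: [-35, -20, -17, -14, -16, -7, -15, 3, -13, 14, -1]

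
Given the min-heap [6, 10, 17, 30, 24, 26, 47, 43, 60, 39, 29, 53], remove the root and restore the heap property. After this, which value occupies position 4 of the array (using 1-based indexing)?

remove root 6; move last element 53 to root → [53, 10, 17, 30, 24, 26, 47, 43, 60, 39, 29]
53 vs smaller child 10 at index 2, swap → [10, 53, 17, 30, 24, 26, 47, 43, 60, 39, 29]
53 vs smaller child 24 at index 5, swap → [10, 24, 17, 30, 53, 26, 47, 43, 60, 39, 29]
53 vs smaller child 29 at index 11, swap → [10, 24, 17, 30, 29, 26, 47, 43, 60, 39, 53]
resulting array: [10, 24, 17, 30, 29, 26, 47, 43, 60, 39, 53]

30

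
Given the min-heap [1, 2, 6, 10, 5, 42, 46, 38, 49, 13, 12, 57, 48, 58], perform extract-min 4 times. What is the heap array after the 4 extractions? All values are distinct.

extract-min #1 returns 1:
  remove root 1; move last element 58 to root → [58, 2, 6, 10, 5, 42, 46, 38, 49, 13, 12, 57, 48]
  58 vs smaller child 2 at index 1, swap → [2, 58, 6, 10, 5, 42, 46, 38, 49, 13, 12, 57, 48]
  58 vs smaller child 5 at index 4, swap → [2, 5, 6, 10, 58, 42, 46, 38, 49, 13, 12, 57, 48]
  58 vs smaller child 12 at index 10, swap → [2, 5, 6, 10, 12, 42, 46, 38, 49, 13, 58, 57, 48]
extract-min #2 returns 2:
  remove root 2; move last element 48 to root → [48, 5, 6, 10, 12, 42, 46, 38, 49, 13, 58, 57]
  48 vs smaller child 5 at index 1, swap → [5, 48, 6, 10, 12, 42, 46, 38, 49, 13, 58, 57]
  48 vs smaller child 10 at index 3, swap → [5, 10, 6, 48, 12, 42, 46, 38, 49, 13, 58, 57]
  48 vs smaller child 38 at index 7, swap → [5, 10, 6, 38, 12, 42, 46, 48, 49, 13, 58, 57]
extract-min #3 returns 5:
  remove root 5; move last element 57 to root → [57, 10, 6, 38, 12, 42, 46, 48, 49, 13, 58]
  57 vs smaller child 6 at index 2, swap → [6, 10, 57, 38, 12, 42, 46, 48, 49, 13, 58]
  57 vs smaller child 42 at index 5, swap → [6, 10, 42, 38, 12, 57, 46, 48, 49, 13, 58]
extract-min #4 returns 6:
  remove root 6; move last element 58 to root → [58, 10, 42, 38, 12, 57, 46, 48, 49, 13]
  58 vs smaller child 10 at index 1, swap → [10, 58, 42, 38, 12, 57, 46, 48, 49, 13]
  58 vs smaller child 12 at index 4, swap → [10, 12, 42, 38, 58, 57, 46, 48, 49, 13]
  58 vs only child 13 at index 9, swap → [10, 12, 42, 38, 13, 57, 46, 48, 49, 58]

[10, 12, 42, 38, 13, 57, 46, 48, 49, 58]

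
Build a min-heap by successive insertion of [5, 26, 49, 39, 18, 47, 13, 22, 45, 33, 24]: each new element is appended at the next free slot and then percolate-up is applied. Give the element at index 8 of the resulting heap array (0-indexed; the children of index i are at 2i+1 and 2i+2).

45

Insert 5:
  append 5 at index 0 → [5] (no swap needed)
Insert 26:
  append 26 at index 1 → [5, 26] (no swap needed)
Insert 49:
  append 49 at index 2 → [5, 26, 49] (no swap needed)
Insert 39:
  append 39 at index 3 → [5, 26, 49, 39] (no swap needed)
Insert 18:
  append 18 at index 4 → [5, 26, 49, 39, 18]
  18 < parent 26 at index 1, swap → [5, 18, 49, 39, 26]
Insert 47:
  append 47 at index 5 → [5, 18, 49, 39, 26, 47]
  47 < parent 49 at index 2, swap → [5, 18, 47, 39, 26, 49]
Insert 13:
  append 13 at index 6 → [5, 18, 47, 39, 26, 49, 13]
  13 < parent 47 at index 2, swap → [5, 18, 13, 39, 26, 49, 47]
Insert 22:
  append 22 at index 7 → [5, 18, 13, 39, 26, 49, 47, 22]
  22 < parent 39 at index 3, swap → [5, 18, 13, 22, 26, 49, 47, 39]
Insert 45:
  append 45 at index 8 → [5, 18, 13, 22, 26, 49, 47, 39, 45] (no swap needed)
Insert 33:
  append 33 at index 9 → [5, 18, 13, 22, 26, 49, 47, 39, 45, 33] (no swap needed)
Insert 24:
  append 24 at index 10 → [5, 18, 13, 22, 26, 49, 47, 39, 45, 33, 24]
  24 < parent 26 at index 4, swap → [5, 18, 13, 22, 24, 49, 47, 39, 45, 33, 26]
resulting array: [5, 18, 13, 22, 24, 49, 47, 39, 45, 33, 26]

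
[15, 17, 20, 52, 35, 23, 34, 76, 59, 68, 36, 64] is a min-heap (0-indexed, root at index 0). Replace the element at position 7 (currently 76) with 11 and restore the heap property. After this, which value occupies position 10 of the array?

set index 7 from 76 to 11 → [15, 17, 20, 52, 35, 23, 34, 11, 59, 68, 36, 64]
11 < parent 52 at index 3, swap → [15, 17, 20, 11, 35, 23, 34, 52, 59, 68, 36, 64]
11 < parent 17 at index 1, swap → [15, 11, 20, 17, 35, 23, 34, 52, 59, 68, 36, 64]
11 < parent 15 at index 0, swap → [11, 15, 20, 17, 35, 23, 34, 52, 59, 68, 36, 64]
resulting array: [11, 15, 20, 17, 35, 23, 34, 52, 59, 68, 36, 64]

36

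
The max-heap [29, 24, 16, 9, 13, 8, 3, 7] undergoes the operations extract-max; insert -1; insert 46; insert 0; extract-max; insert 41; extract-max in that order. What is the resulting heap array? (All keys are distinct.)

[24, 13, 16, 9, 7, 8, 3, -1, 0]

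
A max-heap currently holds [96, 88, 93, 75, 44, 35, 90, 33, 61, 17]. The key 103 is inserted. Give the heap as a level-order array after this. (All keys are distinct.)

append 103 at index 10 → [96, 88, 93, 75, 44, 35, 90, 33, 61, 17, 103]
103 > parent 44 at index 4, swap → [96, 88, 93, 75, 103, 35, 90, 33, 61, 17, 44]
103 > parent 88 at index 1, swap → [96, 103, 93, 75, 88, 35, 90, 33, 61, 17, 44]
103 > parent 96 at index 0, swap → [103, 96, 93, 75, 88, 35, 90, 33, 61, 17, 44]

[103, 96, 93, 75, 88, 35, 90, 33, 61, 17, 44]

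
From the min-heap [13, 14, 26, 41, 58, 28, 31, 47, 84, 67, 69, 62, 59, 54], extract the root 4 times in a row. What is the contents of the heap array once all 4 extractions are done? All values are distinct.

[31, 41, 59, 47, 58, 69, 62, 54, 84, 67]

extract-min #1 returns 13:
  remove root 13; move last element 54 to root → [54, 14, 26, 41, 58, 28, 31, 47, 84, 67, 69, 62, 59]
  54 vs smaller child 14 at index 1, swap → [14, 54, 26, 41, 58, 28, 31, 47, 84, 67, 69, 62, 59]
  54 vs smaller child 41 at index 3, swap → [14, 41, 26, 54, 58, 28, 31, 47, 84, 67, 69, 62, 59]
  54 vs smaller child 47 at index 7, swap → [14, 41, 26, 47, 58, 28, 31, 54, 84, 67, 69, 62, 59]
extract-min #2 returns 14:
  remove root 14; move last element 59 to root → [59, 41, 26, 47, 58, 28, 31, 54, 84, 67, 69, 62]
  59 vs smaller child 26 at index 2, swap → [26, 41, 59, 47, 58, 28, 31, 54, 84, 67, 69, 62]
  59 vs smaller child 28 at index 5, swap → [26, 41, 28, 47, 58, 59, 31, 54, 84, 67, 69, 62]
extract-min #3 returns 26:
  remove root 26; move last element 62 to root → [62, 41, 28, 47, 58, 59, 31, 54, 84, 67, 69]
  62 vs smaller child 28 at index 2, swap → [28, 41, 62, 47, 58, 59, 31, 54, 84, 67, 69]
  62 vs smaller child 31 at index 6, swap → [28, 41, 31, 47, 58, 59, 62, 54, 84, 67, 69]
extract-min #4 returns 28:
  remove root 28; move last element 69 to root → [69, 41, 31, 47, 58, 59, 62, 54, 84, 67]
  69 vs smaller child 31 at index 2, swap → [31, 41, 69, 47, 58, 59, 62, 54, 84, 67]
  69 vs smaller child 59 at index 5, swap → [31, 41, 59, 47, 58, 69, 62, 54, 84, 67]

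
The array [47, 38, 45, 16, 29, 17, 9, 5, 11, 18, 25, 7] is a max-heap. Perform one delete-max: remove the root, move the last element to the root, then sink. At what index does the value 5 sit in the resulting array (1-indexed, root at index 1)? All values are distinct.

remove root 47; move last element 7 to root → [7, 38, 45, 16, 29, 17, 9, 5, 11, 18, 25]
7 vs larger child 45 at index 3, swap → [45, 38, 7, 16, 29, 17, 9, 5, 11, 18, 25]
7 vs larger child 17 at index 6, swap → [45, 38, 17, 16, 29, 7, 9, 5, 11, 18, 25]
resulting array: [45, 38, 17, 16, 29, 7, 9, 5, 11, 18, 25]

8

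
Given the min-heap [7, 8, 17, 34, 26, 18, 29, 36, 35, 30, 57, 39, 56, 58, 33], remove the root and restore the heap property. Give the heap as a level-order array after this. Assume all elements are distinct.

[8, 26, 17, 34, 30, 18, 29, 36, 35, 33, 57, 39, 56, 58]

remove root 7; move last element 33 to root → [33, 8, 17, 34, 26, 18, 29, 36, 35, 30, 57, 39, 56, 58]
33 vs smaller child 8 at index 1, swap → [8, 33, 17, 34, 26, 18, 29, 36, 35, 30, 57, 39, 56, 58]
33 vs smaller child 26 at index 4, swap → [8, 26, 17, 34, 33, 18, 29, 36, 35, 30, 57, 39, 56, 58]
33 vs smaller child 30 at index 9, swap → [8, 26, 17, 34, 30, 18, 29, 36, 35, 33, 57, 39, 56, 58]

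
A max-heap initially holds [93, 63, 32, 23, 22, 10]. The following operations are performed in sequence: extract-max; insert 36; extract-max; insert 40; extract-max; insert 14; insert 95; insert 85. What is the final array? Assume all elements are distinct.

extract-max → returns 93:
  remove root 93; move last element 10 to root → [10, 63, 32, 23, 22]
  10 vs larger child 63 at index 1, swap → [63, 10, 32, 23, 22]
  10 vs larger child 23 at index 3, swap → [63, 23, 32, 10, 22]
insert 36:
  append 36 at index 5 → [63, 23, 32, 10, 22, 36]
  36 > parent 32 at index 2, swap → [63, 23, 36, 10, 22, 32]
extract-max → returns 63:
  remove root 63; move last element 32 to root → [32, 23, 36, 10, 22]
  32 vs larger child 36 at index 2, swap → [36, 23, 32, 10, 22]
insert 40:
  append 40 at index 5 → [36, 23, 32, 10, 22, 40]
  40 > parent 32 at index 2, swap → [36, 23, 40, 10, 22, 32]
  40 > parent 36 at index 0, swap → [40, 23, 36, 10, 22, 32]
extract-max → returns 40:
  remove root 40; move last element 32 to root → [32, 23, 36, 10, 22]
  32 vs larger child 36 at index 2, swap → [36, 23, 32, 10, 22]
insert 14:
  append 14 at index 5 → [36, 23, 32, 10, 22, 14] (no swap needed)
insert 95:
  append 95 at index 6 → [36, 23, 32, 10, 22, 14, 95]
  95 > parent 32 at index 2, swap → [36, 23, 95, 10, 22, 14, 32]
  95 > parent 36 at index 0, swap → [95, 23, 36, 10, 22, 14, 32]
insert 85:
  append 85 at index 7 → [95, 23, 36, 10, 22, 14, 32, 85]
  85 > parent 10 at index 3, swap → [95, 23, 36, 85, 22, 14, 32, 10]
  85 > parent 23 at index 1, swap → [95, 85, 36, 23, 22, 14, 32, 10]

[95, 85, 36, 23, 22, 14, 32, 10]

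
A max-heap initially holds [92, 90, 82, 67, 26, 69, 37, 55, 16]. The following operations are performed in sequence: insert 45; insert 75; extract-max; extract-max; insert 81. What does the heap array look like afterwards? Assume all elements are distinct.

[82, 81, 69, 67, 75, 26, 37, 55, 16, 45]

insert 45:
  append 45 at index 9 → [92, 90, 82, 67, 26, 69, 37, 55, 16, 45]
  45 > parent 26 at index 4, swap → [92, 90, 82, 67, 45, 69, 37, 55, 16, 26]
insert 75:
  append 75 at index 10 → [92, 90, 82, 67, 45, 69, 37, 55, 16, 26, 75]
  75 > parent 45 at index 4, swap → [92, 90, 82, 67, 75, 69, 37, 55, 16, 26, 45]
extract-max → returns 92:
  remove root 92; move last element 45 to root → [45, 90, 82, 67, 75, 69, 37, 55, 16, 26]
  45 vs larger child 90 at index 1, swap → [90, 45, 82, 67, 75, 69, 37, 55, 16, 26]
  45 vs larger child 75 at index 4, swap → [90, 75, 82, 67, 45, 69, 37, 55, 16, 26]
extract-max → returns 90:
  remove root 90; move last element 26 to root → [26, 75, 82, 67, 45, 69, 37, 55, 16]
  26 vs larger child 82 at index 2, swap → [82, 75, 26, 67, 45, 69, 37, 55, 16]
  26 vs larger child 69 at index 5, swap → [82, 75, 69, 67, 45, 26, 37, 55, 16]
insert 81:
  append 81 at index 9 → [82, 75, 69, 67, 45, 26, 37, 55, 16, 81]
  81 > parent 45 at index 4, swap → [82, 75, 69, 67, 81, 26, 37, 55, 16, 45]
  81 > parent 75 at index 1, swap → [82, 81, 69, 67, 75, 26, 37, 55, 16, 45]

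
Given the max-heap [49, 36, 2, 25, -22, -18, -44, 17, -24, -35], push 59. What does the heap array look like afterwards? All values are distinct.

append 59 at index 10 → [49, 36, 2, 25, -22, -18, -44, 17, -24, -35, 59]
59 > parent -22 at index 4, swap → [49, 36, 2, 25, 59, -18, -44, 17, -24, -35, -22]
59 > parent 36 at index 1, swap → [49, 59, 2, 25, 36, -18, -44, 17, -24, -35, -22]
59 > parent 49 at index 0, swap → [59, 49, 2, 25, 36, -18, -44, 17, -24, -35, -22]

[59, 49, 2, 25, 36, -18, -44, 17, -24, -35, -22]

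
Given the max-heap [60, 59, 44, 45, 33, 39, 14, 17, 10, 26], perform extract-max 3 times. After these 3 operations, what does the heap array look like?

extract-max #1 returns 60:
  remove root 60; move last element 26 to root → [26, 59, 44, 45, 33, 39, 14, 17, 10]
  26 vs larger child 59 at index 1, swap → [59, 26, 44, 45, 33, 39, 14, 17, 10]
  26 vs larger child 45 at index 3, swap → [59, 45, 44, 26, 33, 39, 14, 17, 10]
extract-max #2 returns 59:
  remove root 59; move last element 10 to root → [10, 45, 44, 26, 33, 39, 14, 17]
  10 vs larger child 45 at index 1, swap → [45, 10, 44, 26, 33, 39, 14, 17]
  10 vs larger child 33 at index 4, swap → [45, 33, 44, 26, 10, 39, 14, 17]
extract-max #3 returns 45:
  remove root 45; move last element 17 to root → [17, 33, 44, 26, 10, 39, 14]
  17 vs larger child 44 at index 2, swap → [44, 33, 17, 26, 10, 39, 14]
  17 vs larger child 39 at index 5, swap → [44, 33, 39, 26, 10, 17, 14]

[44, 33, 39, 26, 10, 17, 14]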